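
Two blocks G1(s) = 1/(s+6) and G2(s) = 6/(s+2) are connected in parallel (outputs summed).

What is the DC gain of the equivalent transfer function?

Parallel: G_eq = G1 + G2. DC gain = G1(0) + G2(0) = 1/6 + 6/2 = 0.1667 + 3 = 3.1667.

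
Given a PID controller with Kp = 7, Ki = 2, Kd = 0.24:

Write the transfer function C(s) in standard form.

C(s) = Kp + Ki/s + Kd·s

Substituting values: C(s) = 7 + 2/s + 0.24s = (0.24s² + 7s + 2)/s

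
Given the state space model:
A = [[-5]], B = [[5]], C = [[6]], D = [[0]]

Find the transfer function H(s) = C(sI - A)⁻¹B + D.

(sI - A)⁻¹ = 1/(s + 5). H(s) = 6 × 5/(s + 5) + 0 = 30/(s + 5).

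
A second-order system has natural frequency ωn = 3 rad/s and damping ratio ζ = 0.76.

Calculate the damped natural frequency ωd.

ωd = ωn√(1 - ζ²) = 3√(1 - 0.76²) = 1.95 rad/s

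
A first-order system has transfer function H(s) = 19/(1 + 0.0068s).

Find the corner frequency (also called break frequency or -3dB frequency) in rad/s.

Corner frequency = 1/τ = 1/0.0068 = 147.059 rad/s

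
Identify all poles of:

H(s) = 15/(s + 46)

Pole is where denominator = 0: s + 46 = 0, so s = -46.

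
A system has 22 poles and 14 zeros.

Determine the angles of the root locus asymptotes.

n - m = 22 - 14 = 8. Angles: θk = (2k + 1)·180°/8 = 22.5°, 67.5°, 112.5°, 157.5°, 202.5°, 247.5°, 292.5°, 337.5°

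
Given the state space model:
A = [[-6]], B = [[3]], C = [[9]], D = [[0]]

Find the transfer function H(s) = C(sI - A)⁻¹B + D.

(sI - A)⁻¹ = 1/(s + 6). H(s) = 9 × 3/(s + 6) + 0 = 27/(s + 6).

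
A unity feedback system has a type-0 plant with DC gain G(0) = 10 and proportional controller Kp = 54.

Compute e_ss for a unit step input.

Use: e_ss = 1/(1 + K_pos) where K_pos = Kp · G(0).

K_pos = Kp · G(0) = 54 × 10 = 540. e_ss = 1/(1 + 540) = 0.0018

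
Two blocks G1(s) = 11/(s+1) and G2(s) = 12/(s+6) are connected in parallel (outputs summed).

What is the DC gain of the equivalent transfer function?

Parallel: G_eq = G1 + G2. DC gain = G1(0) + G2(0) = 11/1 + 12/6 = 11 + 2 = 13.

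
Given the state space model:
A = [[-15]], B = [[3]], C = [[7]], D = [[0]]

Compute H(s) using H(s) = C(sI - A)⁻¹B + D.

(sI - A)⁻¹ = 1/(s + 15). H(s) = 7 × 3/(s + 15) + 0 = 21/(s + 15).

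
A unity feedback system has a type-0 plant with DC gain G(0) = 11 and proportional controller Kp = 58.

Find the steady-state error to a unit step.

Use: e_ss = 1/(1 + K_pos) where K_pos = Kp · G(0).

K_pos = Kp · G(0) = 58 × 11 = 638. e_ss = 1/(1 + 638) = 0.0016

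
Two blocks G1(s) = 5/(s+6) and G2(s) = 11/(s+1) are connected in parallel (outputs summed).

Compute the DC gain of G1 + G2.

Parallel: G_eq = G1 + G2. DC gain = G1(0) + G2(0) = 5/6 + 11/1 = 0.8333 + 11 = 11.8333.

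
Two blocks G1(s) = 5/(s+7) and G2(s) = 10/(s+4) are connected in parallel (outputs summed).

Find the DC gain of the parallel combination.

Parallel: G_eq = G1 + G2. DC gain = G1(0) + G2(0) = 5/7 + 10/4 = 0.7143 + 2.5 = 3.2143.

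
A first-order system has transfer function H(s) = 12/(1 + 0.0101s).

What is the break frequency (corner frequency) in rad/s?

Corner frequency = 1/τ = 1/0.0101 = 99.01 rad/s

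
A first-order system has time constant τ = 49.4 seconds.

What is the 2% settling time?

For first-order system, 2% settling time ≈ 4τ = 4 × 49.4 = 197.6 s.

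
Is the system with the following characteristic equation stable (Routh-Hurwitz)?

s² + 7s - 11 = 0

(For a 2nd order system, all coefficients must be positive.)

Coefficients: 1, 7, -11. c=-11 not positive, so system is unstable.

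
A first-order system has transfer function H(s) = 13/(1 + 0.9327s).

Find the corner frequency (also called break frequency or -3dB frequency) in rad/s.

Corner frequency = 1/τ = 1/0.9327 = 1.072 rad/s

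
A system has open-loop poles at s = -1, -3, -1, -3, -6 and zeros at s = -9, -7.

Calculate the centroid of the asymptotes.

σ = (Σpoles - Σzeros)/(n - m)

σ = (Σpoles - Σzeros)/(n - m) = (-14 - (-16))/(5 - 2) = 2/3 = 0.67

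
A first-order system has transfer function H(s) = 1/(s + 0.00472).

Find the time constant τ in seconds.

For H(s) = 1/(s + 1/τ), the pole is at -1/τ = -0.00472, so τ = 1/0.00472 = 211.9 s.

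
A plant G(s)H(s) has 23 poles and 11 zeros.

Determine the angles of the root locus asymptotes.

n - m = 23 - 11 = 12. Angles: θk = (2k + 1)·180°/12 = 15°, 45°, 75°, 105°, 135°, 165°, 195°, 225°, 255°, 285°, 315°, 345°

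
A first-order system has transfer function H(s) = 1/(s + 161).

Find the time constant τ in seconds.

For H(s) = 1/(s + 1/τ), the pole is at -1/τ = -161, so τ = 1/161 = 0.0062 s.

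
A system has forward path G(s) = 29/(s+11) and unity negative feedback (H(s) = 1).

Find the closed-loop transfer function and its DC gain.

T(s) = G/(1+GH) = [29/(s+11)] / [1 + 29/(s+11)] = 29/(s+11+29) = 29/(s+40). DC gain = 29/40 = 0.725.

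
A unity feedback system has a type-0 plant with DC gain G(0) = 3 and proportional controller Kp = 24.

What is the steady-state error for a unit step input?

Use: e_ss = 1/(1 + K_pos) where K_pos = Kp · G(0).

K_pos = Kp · G(0) = 24 × 3 = 72. e_ss = 1/(1 + 72) = 0.0137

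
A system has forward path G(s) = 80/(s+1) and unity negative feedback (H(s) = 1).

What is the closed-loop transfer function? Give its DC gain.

T(s) = G/(1+GH) = [80/(s+1)] / [1 + 80/(s+1)] = 80/(s+1+80) = 80/(s+81). DC gain = 80/81 = 0.9877.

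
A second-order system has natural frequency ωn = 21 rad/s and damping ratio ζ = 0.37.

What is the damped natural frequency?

ωd = ωn√(1 - ζ²) = 21√(1 - 0.37²) = 19.51 rad/s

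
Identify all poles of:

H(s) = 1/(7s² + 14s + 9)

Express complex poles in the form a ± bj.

Discriminant = 14² - 4×7×9 = 196 - 252 = -56 < 0, so the poles are a complex conjugate pair s = (-14 ± j√56)/(2×7). Real part = -14/(2×7) = -14/14 = -1; imaginary part = ±√56/(2×7) ≈ 0.5345. Poles: s = -1 ± 0.5345j.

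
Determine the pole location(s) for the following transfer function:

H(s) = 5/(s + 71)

Pole is where denominator = 0: s + 71 = 0, so s = -71.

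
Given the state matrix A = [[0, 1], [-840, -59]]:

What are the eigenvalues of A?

det(A - λI) = λ² - (-59)λ + 840 = (λ - (-35))(λ - (-24)). Eigenvalues: -35, -24.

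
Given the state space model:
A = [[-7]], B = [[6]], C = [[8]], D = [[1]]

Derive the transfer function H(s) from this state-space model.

(sI - A)⁻¹ = 1/(s + 7). H(s) = 8×6/(s + 7) + 1 = (s + 55)/(s + 7).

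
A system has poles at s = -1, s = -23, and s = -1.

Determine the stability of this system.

All poles are in the left half-plane. System is stable.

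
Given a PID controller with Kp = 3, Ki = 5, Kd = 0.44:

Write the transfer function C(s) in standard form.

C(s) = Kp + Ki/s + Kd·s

Substituting values: C(s) = 3 + 5/s + 0.44s = (0.44s² + 3s + 5)/s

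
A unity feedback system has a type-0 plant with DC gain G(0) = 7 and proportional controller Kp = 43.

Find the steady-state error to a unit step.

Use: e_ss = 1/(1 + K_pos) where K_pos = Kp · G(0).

K_pos = Kp · G(0) = 43 × 7 = 301. e_ss = 1/(1 + 301) = 0.0033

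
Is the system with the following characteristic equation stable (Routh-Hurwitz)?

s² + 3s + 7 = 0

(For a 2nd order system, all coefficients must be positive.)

Coefficients: 1, 3, 7. All positive, so system is stable.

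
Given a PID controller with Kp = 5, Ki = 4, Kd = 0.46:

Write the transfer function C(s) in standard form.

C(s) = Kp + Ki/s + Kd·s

Substituting values: C(s) = 5 + 4/s + 0.46s = (0.46s² + 5s + 4)/s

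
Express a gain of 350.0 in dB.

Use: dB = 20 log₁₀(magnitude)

dB = 20 log₁₀(350.0) = 50.9 dB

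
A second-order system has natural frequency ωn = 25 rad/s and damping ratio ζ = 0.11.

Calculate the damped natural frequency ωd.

ωd = ωn√(1 - ζ²) = 25√(1 - 0.11²) = 24.85 rad/s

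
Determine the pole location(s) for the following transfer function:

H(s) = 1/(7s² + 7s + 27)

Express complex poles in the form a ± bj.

Discriminant = 7² - 4×7×27 = 49 - 756 = -707 < 0, so the poles are a complex conjugate pair s = (-7 ± j√707)/(2×7). Real part = -7/(2×7) = -7/14 = -0.5; imaginary part = ±√707/(2×7) ≈ 1.8992. Poles: s = -0.5 ± 1.8992j.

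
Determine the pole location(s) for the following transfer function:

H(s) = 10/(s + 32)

Pole is where denominator = 0: s + 32 = 0, so s = -32.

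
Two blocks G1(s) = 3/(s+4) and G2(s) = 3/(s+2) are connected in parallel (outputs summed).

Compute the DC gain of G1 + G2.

Parallel: G_eq = G1 + G2. DC gain = G1(0) + G2(0) = 3/4 + 3/2 = 0.75 + 1.5 = 2.25.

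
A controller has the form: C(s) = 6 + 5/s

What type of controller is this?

This is a Proportional-Integral (PI) controller.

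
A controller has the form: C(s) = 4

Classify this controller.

This is a Proportional (P) controller.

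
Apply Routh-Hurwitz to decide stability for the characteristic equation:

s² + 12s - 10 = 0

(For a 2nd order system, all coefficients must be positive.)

Coefficients: 1, 12, -10. c=-10 not positive, so system is unstable.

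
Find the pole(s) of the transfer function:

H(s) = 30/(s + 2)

Pole is where denominator = 0: s + 2 = 0, so s = -2.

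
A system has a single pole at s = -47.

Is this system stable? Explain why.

Pole at s = -47 is in the left half-plane. Stable.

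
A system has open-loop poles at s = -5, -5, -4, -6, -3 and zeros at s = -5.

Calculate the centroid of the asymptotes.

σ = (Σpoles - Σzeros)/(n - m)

σ = (Σpoles - Σzeros)/(n - m) = (-23 - (-5))/(5 - 1) = -18/4 = -4.5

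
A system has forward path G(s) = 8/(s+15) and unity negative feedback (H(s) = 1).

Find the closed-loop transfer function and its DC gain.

T(s) = G/(1+GH) = [8/(s+15)] / [1 + 8/(s+15)] = 8/(s+15+8) = 8/(s+23). DC gain = 8/23 = 0.3478.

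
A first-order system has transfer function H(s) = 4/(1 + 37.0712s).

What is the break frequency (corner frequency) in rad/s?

Corner frequency = 1/τ = 1/37.0712 = 0.027 rad/s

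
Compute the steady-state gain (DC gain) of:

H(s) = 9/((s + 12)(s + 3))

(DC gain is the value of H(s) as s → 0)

DC gain = H(0) = 9/(12 × 3) = 9/36 = 0.25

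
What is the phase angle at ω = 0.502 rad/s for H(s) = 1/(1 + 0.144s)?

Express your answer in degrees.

Phase = -arctan(ωτ) = -arctan(0.502 × 0.144) = -4.1°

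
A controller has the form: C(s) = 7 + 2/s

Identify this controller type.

This is a Proportional-Integral (PI) controller.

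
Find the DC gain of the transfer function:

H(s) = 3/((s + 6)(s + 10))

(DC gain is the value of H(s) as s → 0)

DC gain = H(0) = 3/(6 × 10) = 3/60 = 0.05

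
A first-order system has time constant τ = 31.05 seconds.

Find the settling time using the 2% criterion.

For first-order system, 2% settling time ≈ 4τ = 4 × 31.05 = 124.2 s.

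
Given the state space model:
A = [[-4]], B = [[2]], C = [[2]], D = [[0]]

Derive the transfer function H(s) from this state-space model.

(sI - A)⁻¹ = 1/(s + 4). H(s) = 2 × 2/(s + 4) + 0 = 4/(s + 4).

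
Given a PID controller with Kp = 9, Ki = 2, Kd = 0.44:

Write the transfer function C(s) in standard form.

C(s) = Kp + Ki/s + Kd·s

Substituting values: C(s) = 9 + 2/s + 0.44s = (0.44s² + 9s + 2)/s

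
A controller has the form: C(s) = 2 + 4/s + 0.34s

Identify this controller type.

This is a Proportional-Integral-Derivative (PID) controller.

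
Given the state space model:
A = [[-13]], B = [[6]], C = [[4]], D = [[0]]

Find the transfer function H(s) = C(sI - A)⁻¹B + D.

(sI - A)⁻¹ = 1/(s + 13). H(s) = 4 × 6/(s + 13) + 0 = 24/(s + 13).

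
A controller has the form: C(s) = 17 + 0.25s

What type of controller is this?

This is a Proportional-Derivative (PD) controller.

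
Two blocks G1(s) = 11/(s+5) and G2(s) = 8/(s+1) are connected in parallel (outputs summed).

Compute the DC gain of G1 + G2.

Parallel: G_eq = G1 + G2. DC gain = G1(0) + G2(0) = 11/5 + 8/1 = 2.2 + 8 = 10.2.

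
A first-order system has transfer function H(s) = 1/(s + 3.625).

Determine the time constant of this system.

For H(s) = 1/(s + 1/τ), the pole is at -1/τ = -3.625, so τ = 1/3.625 = 0.2759 s.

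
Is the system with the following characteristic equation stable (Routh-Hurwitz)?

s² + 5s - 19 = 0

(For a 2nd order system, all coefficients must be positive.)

Coefficients: 1, 5, -19. c=-19 not positive, so system is unstable.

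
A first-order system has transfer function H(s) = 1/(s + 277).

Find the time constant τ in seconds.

For H(s) = 1/(s + 1/τ), the pole is at -1/τ = -277, so τ = 1/277 = 0.0036 s.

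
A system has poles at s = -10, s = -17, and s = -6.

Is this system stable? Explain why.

All poles are in the left half-plane. System is stable.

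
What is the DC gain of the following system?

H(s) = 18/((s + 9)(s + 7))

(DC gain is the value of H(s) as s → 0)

DC gain = H(0) = 18/(9 × 7) = 18/63 = 0.2857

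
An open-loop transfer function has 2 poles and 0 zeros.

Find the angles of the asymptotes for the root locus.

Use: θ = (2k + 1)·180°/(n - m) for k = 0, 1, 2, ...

n - m = 2 - 0 = 2. Angles: θk = (2k + 1)·180°/2 = 90°, 270°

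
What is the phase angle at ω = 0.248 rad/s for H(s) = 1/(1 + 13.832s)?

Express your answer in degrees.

Phase = -arctan(ωτ) = -arctan(0.248 × 13.832) = -73.7°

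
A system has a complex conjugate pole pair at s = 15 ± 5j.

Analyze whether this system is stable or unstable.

Real part of poles is 15 (> 0, right half-plane). Unstable.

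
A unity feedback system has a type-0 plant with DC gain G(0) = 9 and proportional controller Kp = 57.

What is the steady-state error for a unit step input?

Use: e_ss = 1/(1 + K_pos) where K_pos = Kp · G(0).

K_pos = Kp · G(0) = 57 × 9 = 513. e_ss = 1/(1 + 513) = 0.0019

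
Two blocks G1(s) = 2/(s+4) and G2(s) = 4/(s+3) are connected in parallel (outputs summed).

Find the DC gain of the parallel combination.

Parallel: G_eq = G1 + G2. DC gain = G1(0) + G2(0) = 2/4 + 4/3 = 0.5 + 1.3333 = 1.8333.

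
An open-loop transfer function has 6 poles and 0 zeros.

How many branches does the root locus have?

Root locus has n branches where n = number of poles = 6.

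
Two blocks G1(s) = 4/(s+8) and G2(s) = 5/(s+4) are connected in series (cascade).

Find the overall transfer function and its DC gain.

Series: multiply transfer functions. G_eq = 4/(s+8) × 5/(s+4) = 20/((s+8)(s+4)). DC gain = 20/(8×4) = 0.625.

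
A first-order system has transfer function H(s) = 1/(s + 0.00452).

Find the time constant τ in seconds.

For H(s) = 1/(s + 1/τ), the pole is at -1/τ = -0.00452, so τ = 1/0.00452 = 221.2 s.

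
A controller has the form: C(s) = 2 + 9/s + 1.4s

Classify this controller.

This is a Proportional-Integral-Derivative (PID) controller.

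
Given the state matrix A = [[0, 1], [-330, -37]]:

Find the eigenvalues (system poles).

det(A - λI) = λ² - (-37)λ + 330 = (λ - (-22))(λ - (-15)). Eigenvalues: -22, -15.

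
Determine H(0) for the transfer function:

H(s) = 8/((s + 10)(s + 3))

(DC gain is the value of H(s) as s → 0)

DC gain = H(0) = 8/(10 × 3) = 8/30 = 0.2667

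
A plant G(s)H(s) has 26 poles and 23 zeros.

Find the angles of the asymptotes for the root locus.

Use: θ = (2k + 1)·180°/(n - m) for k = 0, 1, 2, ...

n - m = 26 - 23 = 3. Angles: θk = (2k + 1)·180°/3 = 60°, 180°, 300°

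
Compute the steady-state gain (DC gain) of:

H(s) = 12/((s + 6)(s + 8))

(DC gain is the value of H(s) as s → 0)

DC gain = H(0) = 12/(6 × 8) = 12/48 = 0.25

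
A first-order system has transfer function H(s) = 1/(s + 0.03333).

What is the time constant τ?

For H(s) = 1/(s + 1/τ), the pole is at -1/τ = -0.03333, so τ = 1/0.03333 = 30 s.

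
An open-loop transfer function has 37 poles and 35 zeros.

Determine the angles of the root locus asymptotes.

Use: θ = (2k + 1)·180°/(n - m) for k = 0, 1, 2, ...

n - m = 37 - 35 = 2. Angles: θk = (2k + 1)·180°/2 = 90°, 270°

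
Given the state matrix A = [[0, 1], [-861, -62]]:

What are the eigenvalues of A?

det(A - λI) = λ² - (-62)λ + 861 = (λ - (-21))(λ - (-41)). Eigenvalues: -21, -41.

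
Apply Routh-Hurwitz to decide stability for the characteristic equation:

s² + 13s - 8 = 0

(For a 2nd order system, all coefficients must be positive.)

Coefficients: 1, 13, -8. c=-8 not positive, so system is unstable.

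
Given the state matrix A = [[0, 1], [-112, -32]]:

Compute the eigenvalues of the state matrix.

det(A - λI) = λ² - (-32)λ + 112 = (λ - (-4))(λ - (-28)). Eigenvalues: -4, -28.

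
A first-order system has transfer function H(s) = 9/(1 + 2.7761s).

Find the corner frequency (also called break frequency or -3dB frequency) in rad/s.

Corner frequency = 1/τ = 1/2.7761 = 0.36 rad/s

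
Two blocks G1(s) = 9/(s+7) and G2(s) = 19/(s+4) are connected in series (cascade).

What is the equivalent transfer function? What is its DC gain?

Series: multiply transfer functions. G_eq = 9/(s+7) × 19/(s+4) = 171/((s+7)(s+4)). DC gain = 171/(7×4) = 6.1071.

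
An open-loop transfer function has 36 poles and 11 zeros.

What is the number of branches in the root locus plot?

Root locus has n branches where n = number of poles = 36.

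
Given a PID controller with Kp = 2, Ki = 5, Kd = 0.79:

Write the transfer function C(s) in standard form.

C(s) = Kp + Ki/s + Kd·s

Substituting values: C(s) = 2 + 5/s + 0.79s = (0.79s² + 2s + 5)/s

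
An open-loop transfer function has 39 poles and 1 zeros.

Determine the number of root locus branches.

Root locus has n branches where n = number of poles = 39.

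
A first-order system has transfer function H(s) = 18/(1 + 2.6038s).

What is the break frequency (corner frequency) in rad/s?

Corner frequency = 1/τ = 1/2.6038 = 0.384 rad/s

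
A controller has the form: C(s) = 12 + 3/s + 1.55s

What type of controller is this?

This is a Proportional-Integral-Derivative (PID) controller.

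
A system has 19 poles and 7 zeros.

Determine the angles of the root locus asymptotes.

n - m = 19 - 7 = 12. Angles: θk = (2k + 1)·180°/12 = 15°, 45°, 75°, 105°, 135°, 165°, 195°, 225°, 255°, 285°, 315°, 345°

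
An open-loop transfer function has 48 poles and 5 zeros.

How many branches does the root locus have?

Root locus has n branches where n = number of poles = 48.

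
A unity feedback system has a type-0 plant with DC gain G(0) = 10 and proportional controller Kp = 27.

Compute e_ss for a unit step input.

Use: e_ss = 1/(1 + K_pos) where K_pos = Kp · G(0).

K_pos = Kp · G(0) = 27 × 10 = 270. e_ss = 1/(1 + 270) = 0.0037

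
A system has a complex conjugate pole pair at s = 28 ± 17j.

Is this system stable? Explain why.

Real part of poles is 28 (> 0, right half-plane). Unstable.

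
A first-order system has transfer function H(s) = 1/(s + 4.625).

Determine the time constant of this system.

For H(s) = 1/(s + 1/τ), the pole is at -1/τ = -4.625, so τ = 1/4.625 = 0.2162 s.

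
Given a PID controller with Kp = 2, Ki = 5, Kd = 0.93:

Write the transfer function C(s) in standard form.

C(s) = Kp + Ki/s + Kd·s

Substituting values: C(s) = 2 + 5/s + 0.93s = (0.93s² + 2s + 5)/s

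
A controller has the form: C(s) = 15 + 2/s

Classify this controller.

This is a Proportional-Integral (PI) controller.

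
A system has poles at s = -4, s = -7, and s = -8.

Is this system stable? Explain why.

All poles are in the left half-plane. System is stable.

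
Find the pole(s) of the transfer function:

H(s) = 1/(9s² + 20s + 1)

Discriminant = 20² - 4×9×1 = 400 - 36 = 364 > 0, so two distinct real poles. Using quadratic formula: s = (-20 ± √364)/(2×9) = (-20 ± √364)/18, with √364 ≈ 19.0788. s₁ ≈ -0.0512, s₂ ≈ -2.1710. Poles: s₁ = -0.0512, s₂ = -2.1710.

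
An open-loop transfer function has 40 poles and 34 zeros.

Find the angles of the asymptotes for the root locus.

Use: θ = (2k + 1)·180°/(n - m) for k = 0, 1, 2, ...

n - m = 40 - 34 = 6. Angles: θk = (2k + 1)·180°/6 = 30°, 90°, 150°, 210°, 270°, 330°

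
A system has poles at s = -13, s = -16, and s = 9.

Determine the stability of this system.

Pole(s) at s = 9 are not in the left half-plane. System is unstable.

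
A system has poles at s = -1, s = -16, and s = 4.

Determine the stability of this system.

Pole(s) at s = 4 are not in the left half-plane. System is unstable.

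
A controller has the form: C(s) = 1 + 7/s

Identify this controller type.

This is a Proportional-Integral (PI) controller.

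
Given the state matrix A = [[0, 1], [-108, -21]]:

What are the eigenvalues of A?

det(A - λI) = λ² - (-21)λ + 108 = (λ - (-12))(λ - (-9)). Eigenvalues: -12, -9.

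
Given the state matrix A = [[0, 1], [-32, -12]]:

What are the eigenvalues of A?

det(A - λI) = λ² - (-12)λ + 32 = (λ - (-8))(λ - (-4)). Eigenvalues: -8, -4.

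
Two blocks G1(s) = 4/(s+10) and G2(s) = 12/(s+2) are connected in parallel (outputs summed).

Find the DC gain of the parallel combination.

Parallel: G_eq = G1 + G2. DC gain = G1(0) + G2(0) = 4/10 + 12/2 = 0.4 + 6 = 6.4.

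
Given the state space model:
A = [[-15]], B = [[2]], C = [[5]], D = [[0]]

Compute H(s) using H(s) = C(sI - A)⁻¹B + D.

(sI - A)⁻¹ = 1/(s + 15). H(s) = 5 × 2/(s + 15) + 0 = 10/(s + 15).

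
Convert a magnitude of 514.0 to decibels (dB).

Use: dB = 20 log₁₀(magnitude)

dB = 20 log₁₀(514.0) = 54.2 dB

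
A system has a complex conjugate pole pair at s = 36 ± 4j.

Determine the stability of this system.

Real part of poles is 36 (> 0, right half-plane). Unstable.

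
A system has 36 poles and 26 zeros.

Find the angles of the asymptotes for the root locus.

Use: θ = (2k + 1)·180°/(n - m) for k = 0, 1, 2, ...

n - m = 36 - 26 = 10. Angles: θk = (2k + 1)·180°/10 = 18°, 54°, 90°, 126°, 162°, 198°, 234°, 270°, 306°, 342°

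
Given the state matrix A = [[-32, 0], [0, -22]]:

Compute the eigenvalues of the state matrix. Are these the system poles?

For diagonal matrix, eigenvalues are diagonal entries: λ₁ = -32, λ₂ = -22. Eigenvalues of A = system poles.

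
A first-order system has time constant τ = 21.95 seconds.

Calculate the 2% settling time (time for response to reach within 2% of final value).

For first-order system, 2% settling time ≈ 4τ = 4 × 21.95 = 87.8 s.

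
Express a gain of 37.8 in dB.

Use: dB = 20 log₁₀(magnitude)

dB = 20 log₁₀(37.8) = 31.5 dB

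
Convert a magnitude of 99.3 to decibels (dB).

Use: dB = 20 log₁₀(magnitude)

dB = 20 log₁₀(99.3) = 39.9 dB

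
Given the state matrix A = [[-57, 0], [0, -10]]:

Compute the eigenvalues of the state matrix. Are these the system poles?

For diagonal matrix, eigenvalues are diagonal entries: λ₁ = -57, λ₂ = -10. Eigenvalues of A = system poles.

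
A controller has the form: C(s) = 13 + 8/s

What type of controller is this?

This is a Proportional-Integral (PI) controller.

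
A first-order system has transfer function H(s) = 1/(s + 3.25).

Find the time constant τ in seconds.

For H(s) = 1/(s + 1/τ), the pole is at -1/τ = -3.25, so τ = 1/3.25 = 0.3077 s.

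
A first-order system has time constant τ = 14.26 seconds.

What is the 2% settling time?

For first-order system, 2% settling time ≈ 4τ = 4 × 14.26 = 57.04 s.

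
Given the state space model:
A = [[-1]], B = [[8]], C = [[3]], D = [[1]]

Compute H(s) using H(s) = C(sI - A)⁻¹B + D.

(sI - A)⁻¹ = 1/(s + 1). H(s) = 3×8/(s + 1) + 1 = (s + 25)/(s + 1).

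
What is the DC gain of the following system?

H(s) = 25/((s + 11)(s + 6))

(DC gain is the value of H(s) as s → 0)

DC gain = H(0) = 25/(11 × 6) = 25/66 = 0.3788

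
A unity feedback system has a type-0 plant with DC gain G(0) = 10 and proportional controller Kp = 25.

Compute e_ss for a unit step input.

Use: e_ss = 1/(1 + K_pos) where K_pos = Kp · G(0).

K_pos = Kp · G(0) = 25 × 10 = 250. e_ss = 1/(1 + 250) = 0.0040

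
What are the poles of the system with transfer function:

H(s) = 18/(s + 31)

Pole is where denominator = 0: s + 31 = 0, so s = -31.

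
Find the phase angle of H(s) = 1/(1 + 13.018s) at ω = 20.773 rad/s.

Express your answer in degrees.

Phase = -arctan(ωτ) = -arctan(20.773 × 13.018) = -89.8°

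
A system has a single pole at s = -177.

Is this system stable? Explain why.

Pole at s = -177 is in the left half-plane. Stable.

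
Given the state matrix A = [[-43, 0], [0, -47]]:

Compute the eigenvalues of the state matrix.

For diagonal matrix, eigenvalues are diagonal entries: λ₁ = -43, λ₂ = -47.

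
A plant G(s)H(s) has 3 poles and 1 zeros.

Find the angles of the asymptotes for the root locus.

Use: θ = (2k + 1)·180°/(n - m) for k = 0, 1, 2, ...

n - m = 3 - 1 = 2. Angles: θk = (2k + 1)·180°/2 = 90°, 270°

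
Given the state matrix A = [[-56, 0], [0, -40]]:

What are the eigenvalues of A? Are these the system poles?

For diagonal matrix, eigenvalues are diagonal entries: λ₁ = -56, λ₂ = -40. Eigenvalues of A = system poles.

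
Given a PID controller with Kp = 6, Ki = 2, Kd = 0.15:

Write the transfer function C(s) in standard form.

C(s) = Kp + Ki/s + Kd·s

Substituting values: C(s) = 6 + 2/s + 0.15s = (0.15s² + 6s + 2)/s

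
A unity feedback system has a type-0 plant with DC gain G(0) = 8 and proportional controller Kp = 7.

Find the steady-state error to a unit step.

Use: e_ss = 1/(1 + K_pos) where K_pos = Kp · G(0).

K_pos = Kp · G(0) = 7 × 8 = 56. e_ss = 1/(1 + 56) = 0.0175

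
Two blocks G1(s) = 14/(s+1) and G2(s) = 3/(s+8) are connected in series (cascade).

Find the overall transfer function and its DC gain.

Series: multiply transfer functions. G_eq = 14/(s+1) × 3/(s+8) = 42/((s+1)(s+8)). DC gain = 42/(1×8) = 5.25.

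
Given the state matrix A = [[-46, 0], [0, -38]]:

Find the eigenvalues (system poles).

For diagonal matrix, eigenvalues are diagonal entries: λ₁ = -46, λ₂ = -38.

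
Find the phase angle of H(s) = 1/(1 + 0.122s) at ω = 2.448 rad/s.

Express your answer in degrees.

Phase = -arctan(ωτ) = -arctan(2.448 × 0.122) = -16.6°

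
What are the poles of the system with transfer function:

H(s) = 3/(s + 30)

Pole is where denominator = 0: s + 30 = 0, so s = -30.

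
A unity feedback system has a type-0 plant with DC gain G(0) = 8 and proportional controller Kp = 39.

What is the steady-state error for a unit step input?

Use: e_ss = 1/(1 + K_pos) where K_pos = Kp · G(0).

K_pos = Kp · G(0) = 39 × 8 = 312. e_ss = 1/(1 + 312) = 0.0032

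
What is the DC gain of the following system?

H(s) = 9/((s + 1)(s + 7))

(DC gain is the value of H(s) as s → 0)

DC gain = H(0) = 9/(1 × 7) = 9/7 = 1.2857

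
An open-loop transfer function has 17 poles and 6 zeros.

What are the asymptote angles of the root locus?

n - m = 17 - 6 = 11. Angles: θk = (2k + 1)·180°/11 = 16.36°, 49.09°, 81.82°, 114.55°, 147.27°, 180°, 212.73°, 245.45°, 278.18°, 310.91°, 343.64°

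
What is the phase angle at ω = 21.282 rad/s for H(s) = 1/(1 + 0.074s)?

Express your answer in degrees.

Phase = -arctan(ωτ) = -arctan(21.282 × 0.074) = -57.6°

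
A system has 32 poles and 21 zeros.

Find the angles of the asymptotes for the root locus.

n - m = 32 - 21 = 11. Angles: θk = (2k + 1)·180°/11 = 16.36°, 49.09°, 81.82°, 114.55°, 147.27°, 180°, 212.73°, 245.45°, 278.18°, 310.91°, 343.64°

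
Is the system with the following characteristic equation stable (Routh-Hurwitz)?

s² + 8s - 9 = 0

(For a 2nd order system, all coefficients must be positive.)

Coefficients: 1, 8, -9. c=-9 not positive, so system is unstable.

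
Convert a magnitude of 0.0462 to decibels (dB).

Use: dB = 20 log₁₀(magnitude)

dB = 20 log₁₀(0.0462) = -26.7 dB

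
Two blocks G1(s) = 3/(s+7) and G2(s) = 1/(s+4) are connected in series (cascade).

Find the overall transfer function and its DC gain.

Series: multiply transfer functions. G_eq = 3/(s+7) × 1/(s+4) = 3/((s+7)(s+4)). DC gain = 3/(7×4) = 0.1071.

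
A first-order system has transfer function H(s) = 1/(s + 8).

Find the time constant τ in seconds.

For H(s) = 1/(s + 1/τ), the pole is at -1/τ = -8, so τ = 1/8 = 0.125 s.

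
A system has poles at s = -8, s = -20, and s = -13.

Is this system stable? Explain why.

All poles are in the left half-plane. System is stable.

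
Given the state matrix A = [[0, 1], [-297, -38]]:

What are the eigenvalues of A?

det(A - λI) = λ² - (-38)λ + 297 = (λ - (-11))(λ - (-27)). Eigenvalues: -11, -27.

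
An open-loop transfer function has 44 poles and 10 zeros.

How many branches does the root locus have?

Root locus has n branches where n = number of poles = 44.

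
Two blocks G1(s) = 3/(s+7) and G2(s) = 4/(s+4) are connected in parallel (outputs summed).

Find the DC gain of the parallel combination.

Parallel: G_eq = G1 + G2. DC gain = G1(0) + G2(0) = 3/7 + 4/4 = 0.4286 + 1 = 1.4286.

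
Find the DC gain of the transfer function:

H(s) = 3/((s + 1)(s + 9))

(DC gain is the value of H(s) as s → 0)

DC gain = H(0) = 3/(1 × 9) = 3/9 = 0.3333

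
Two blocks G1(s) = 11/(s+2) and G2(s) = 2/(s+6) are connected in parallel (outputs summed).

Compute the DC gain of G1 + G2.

Parallel: G_eq = G1 + G2. DC gain = G1(0) + G2(0) = 11/2 + 2/6 = 5.5 + 0.3333 = 5.8333.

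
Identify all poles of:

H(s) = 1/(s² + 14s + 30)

Discriminant = 14² - 4×1×30 = 196 - 120 = 76 > 0, so two distinct real poles. Using quadratic formula: s = (-14 ± √76)/(2×1) = (-14 ± √76)/2, with √76 ≈ 8.7178. s₁ ≈ -2.6411, s₂ ≈ -11.3589. Poles: s₁ = -2.6411, s₂ = -11.3589.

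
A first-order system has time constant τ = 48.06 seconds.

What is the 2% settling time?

For first-order system, 2% settling time ≈ 4τ = 4 × 48.06 = 192.24 s.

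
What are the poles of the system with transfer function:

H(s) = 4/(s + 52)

Pole is where denominator = 0: s + 52 = 0, so s = -52.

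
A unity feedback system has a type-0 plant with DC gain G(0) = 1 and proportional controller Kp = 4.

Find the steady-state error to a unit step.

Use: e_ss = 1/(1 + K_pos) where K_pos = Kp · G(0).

K_pos = Kp · G(0) = 4 × 1 = 4. e_ss = 1/(1 + 4) = 0.2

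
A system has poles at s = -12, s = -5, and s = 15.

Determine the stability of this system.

Pole(s) at s = 15 are not in the left half-plane. System is unstable.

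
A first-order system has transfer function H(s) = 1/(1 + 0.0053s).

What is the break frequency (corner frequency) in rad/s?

Corner frequency = 1/τ = 1/0.0053 = 188.679 rad/s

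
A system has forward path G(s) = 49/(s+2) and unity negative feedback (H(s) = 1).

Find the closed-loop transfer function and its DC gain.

T(s) = G/(1+GH) = [49/(s+2)] / [1 + 49/(s+2)] = 49/(s+2+49) = 49/(s+51). DC gain = 49/51 = 0.9608.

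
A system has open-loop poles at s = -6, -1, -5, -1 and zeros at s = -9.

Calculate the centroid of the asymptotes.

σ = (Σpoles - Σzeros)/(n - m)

σ = (Σpoles - Σzeros)/(n - m) = (-13 - (-9))/(4 - 1) = -4/3 = -1.33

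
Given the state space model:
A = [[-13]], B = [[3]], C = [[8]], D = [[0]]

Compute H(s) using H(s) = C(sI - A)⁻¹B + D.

(sI - A)⁻¹ = 1/(s + 13). H(s) = 8 × 3/(s + 13) + 0 = 24/(s + 13).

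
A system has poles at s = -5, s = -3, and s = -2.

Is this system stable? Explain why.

All poles are in the left half-plane. System is stable.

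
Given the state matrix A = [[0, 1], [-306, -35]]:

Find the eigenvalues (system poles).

det(A - λI) = λ² - (-35)λ + 306 = (λ - (-18))(λ - (-17)). Eigenvalues: -18, -17.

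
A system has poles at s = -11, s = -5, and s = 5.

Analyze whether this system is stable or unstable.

Pole(s) at s = 5 are not in the left half-plane. System is unstable.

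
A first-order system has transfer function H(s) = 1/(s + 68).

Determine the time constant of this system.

For H(s) = 1/(s + 1/τ), the pole is at -1/τ = -68, so τ = 1/68 = 0.0147 s.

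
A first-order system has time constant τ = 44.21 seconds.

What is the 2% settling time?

For first-order system, 2% settling time ≈ 4τ = 4 × 44.21 = 176.84 s.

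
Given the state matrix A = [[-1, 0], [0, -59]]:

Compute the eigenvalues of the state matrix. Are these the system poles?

For diagonal matrix, eigenvalues are diagonal entries: λ₁ = -1, λ₂ = -59. Eigenvalues of A = system poles.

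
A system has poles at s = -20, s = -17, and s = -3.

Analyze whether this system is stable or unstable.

All poles are in the left half-plane. System is stable.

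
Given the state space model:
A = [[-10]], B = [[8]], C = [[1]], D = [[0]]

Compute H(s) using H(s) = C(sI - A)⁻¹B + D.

(sI - A)⁻¹ = 1/(s + 10). H(s) = 1 × 8/(s + 10) + 0 = 8/(s + 10).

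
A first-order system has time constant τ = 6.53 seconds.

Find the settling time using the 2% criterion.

For first-order system, 2% settling time ≈ 4τ = 4 × 6.53 = 26.12 s.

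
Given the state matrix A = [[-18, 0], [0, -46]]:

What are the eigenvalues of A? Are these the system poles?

For diagonal matrix, eigenvalues are diagonal entries: λ₁ = -18, λ₂ = -46. Eigenvalues of A = system poles.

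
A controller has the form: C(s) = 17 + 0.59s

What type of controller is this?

This is a Proportional-Derivative (PD) controller.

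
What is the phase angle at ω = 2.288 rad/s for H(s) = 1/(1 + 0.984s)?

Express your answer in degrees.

Phase = -arctan(ωτ) = -arctan(2.288 × 0.984) = -66.1°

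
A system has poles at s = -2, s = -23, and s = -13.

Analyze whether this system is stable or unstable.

All poles are in the left half-plane. System is stable.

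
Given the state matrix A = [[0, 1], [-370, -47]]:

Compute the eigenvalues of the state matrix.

det(A - λI) = λ² - (-47)λ + 370 = (λ - (-37))(λ - (-10)). Eigenvalues: -37, -10.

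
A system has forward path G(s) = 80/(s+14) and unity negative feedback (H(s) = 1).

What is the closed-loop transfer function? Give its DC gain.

T(s) = G/(1+GH) = [80/(s+14)] / [1 + 80/(s+14)] = 80/(s+14+80) = 80/(s+94). DC gain = 80/94 = 0.8511.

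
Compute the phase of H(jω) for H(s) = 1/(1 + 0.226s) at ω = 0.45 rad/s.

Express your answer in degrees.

Phase = -arctan(ωτ) = -arctan(0.45 × 0.226) = -5.8°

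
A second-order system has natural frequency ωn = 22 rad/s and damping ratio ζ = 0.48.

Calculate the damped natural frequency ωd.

ωd = ωn√(1 - ζ²) = 22√(1 - 0.48²) = 19.3 rad/s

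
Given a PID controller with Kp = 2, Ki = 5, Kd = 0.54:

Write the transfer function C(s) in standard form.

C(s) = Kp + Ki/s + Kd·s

Substituting values: C(s) = 2 + 5/s + 0.54s = (0.54s² + 2s + 5)/s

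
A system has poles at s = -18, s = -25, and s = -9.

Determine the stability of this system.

All poles are in the left half-plane. System is stable.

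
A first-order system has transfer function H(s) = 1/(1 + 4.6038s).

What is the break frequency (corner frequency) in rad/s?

Corner frequency = 1/τ = 1/4.6038 = 0.217 rad/s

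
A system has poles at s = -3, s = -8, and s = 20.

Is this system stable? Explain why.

Pole(s) at s = 20 are not in the left half-plane. System is unstable.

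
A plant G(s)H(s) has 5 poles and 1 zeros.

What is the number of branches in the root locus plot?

Root locus has n branches where n = number of poles = 5.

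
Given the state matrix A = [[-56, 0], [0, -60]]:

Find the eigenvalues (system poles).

For diagonal matrix, eigenvalues are diagonal entries: λ₁ = -56, λ₂ = -60.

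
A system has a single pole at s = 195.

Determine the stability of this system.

Pole at s = 195 is in the right half-plane. Unstable.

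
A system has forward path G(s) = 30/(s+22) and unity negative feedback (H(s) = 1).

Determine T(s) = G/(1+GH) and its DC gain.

T(s) = G/(1+GH) = [30/(s+22)] / [1 + 30/(s+22)] = 30/(s+22+30) = 30/(s+52). DC gain = 30/52 = 0.5769.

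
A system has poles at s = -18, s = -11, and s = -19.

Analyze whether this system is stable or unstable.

All poles are in the left half-plane. System is stable.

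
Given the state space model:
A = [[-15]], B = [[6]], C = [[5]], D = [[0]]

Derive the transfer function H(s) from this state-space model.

(sI - A)⁻¹ = 1/(s + 15). H(s) = 5 × 6/(s + 15) + 0 = 30/(s + 15).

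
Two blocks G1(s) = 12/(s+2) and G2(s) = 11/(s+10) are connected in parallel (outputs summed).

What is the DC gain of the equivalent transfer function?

Parallel: G_eq = G1 + G2. DC gain = G1(0) + G2(0) = 12/2 + 11/10 = 6 + 1.1 = 7.1.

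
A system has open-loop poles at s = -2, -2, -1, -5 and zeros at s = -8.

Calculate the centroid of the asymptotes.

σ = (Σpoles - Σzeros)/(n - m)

σ = (Σpoles - Σzeros)/(n - m) = (-10 - (-8))/(4 - 1) = -2/3 = -0.67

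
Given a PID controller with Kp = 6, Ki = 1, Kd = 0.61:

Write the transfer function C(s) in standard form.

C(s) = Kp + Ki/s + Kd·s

Substituting values: C(s) = 6 + 1/s + 0.61s = (0.61s² + 6s + 1)/s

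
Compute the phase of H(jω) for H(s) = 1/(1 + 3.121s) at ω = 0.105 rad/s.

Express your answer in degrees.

Phase = -arctan(ωτ) = -arctan(0.105 × 3.121) = -18.1°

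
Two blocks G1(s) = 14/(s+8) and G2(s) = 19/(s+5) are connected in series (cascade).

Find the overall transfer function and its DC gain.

Series: multiply transfer functions. G_eq = 14/(s+8) × 19/(s+5) = 266/((s+8)(s+5)). DC gain = 266/(8×5) = 6.65.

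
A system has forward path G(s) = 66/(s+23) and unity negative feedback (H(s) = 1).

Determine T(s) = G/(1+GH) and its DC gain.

T(s) = G/(1+GH) = [66/(s+23)] / [1 + 66/(s+23)] = 66/(s+23+66) = 66/(s+89). DC gain = 66/89 = 0.7416.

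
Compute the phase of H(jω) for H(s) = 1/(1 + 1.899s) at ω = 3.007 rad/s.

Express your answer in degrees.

Phase = -arctan(ωτ) = -arctan(3.007 × 1.899) = -80.1°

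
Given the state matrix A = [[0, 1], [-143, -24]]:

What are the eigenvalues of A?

det(A - λI) = λ² - (-24)λ + 143 = (λ - (-11))(λ - (-13)). Eigenvalues: -11, -13.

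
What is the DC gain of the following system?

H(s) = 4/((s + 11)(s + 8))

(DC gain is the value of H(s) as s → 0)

DC gain = H(0) = 4/(11 × 8) = 4/88 = 0.0455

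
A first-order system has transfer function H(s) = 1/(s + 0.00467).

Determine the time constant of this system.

For H(s) = 1/(s + 1/τ), the pole is at -1/τ = -0.00467, so τ = 1/0.00467 = 214.1 s.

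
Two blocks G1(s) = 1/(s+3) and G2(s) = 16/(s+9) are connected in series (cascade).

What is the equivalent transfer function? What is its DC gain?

Series: multiply transfer functions. G_eq = 1/(s+3) × 16/(s+9) = 16/((s+3)(s+9)). DC gain = 16/(3×9) = 0.5926.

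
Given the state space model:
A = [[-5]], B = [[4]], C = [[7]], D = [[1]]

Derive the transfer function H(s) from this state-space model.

(sI - A)⁻¹ = 1/(s + 5). H(s) = 7×4/(s + 5) + 1 = (s + 33)/(s + 5).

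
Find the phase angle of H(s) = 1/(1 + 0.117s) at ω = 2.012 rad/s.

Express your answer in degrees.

Phase = -arctan(ωτ) = -arctan(2.012 × 0.117) = -13.2°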